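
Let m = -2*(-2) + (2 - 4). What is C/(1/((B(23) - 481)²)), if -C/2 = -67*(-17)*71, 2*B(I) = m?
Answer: -37264435200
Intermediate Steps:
m = 2 (m = 4 - 2 = 2)
B(I) = 1 (B(I) = (½)*2 = 1)
C = -161738 (C = -2*(-67*(-17))*71 = -2278*71 = -2*80869 = -161738)
C/(1/((B(23) - 481)²)) = -161738*(1 - 481)² = -161738*(-480)² = -161738/(1/230400) = -161738/1/230400 = -161738*230400 = -37264435200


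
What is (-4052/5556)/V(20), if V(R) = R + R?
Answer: -1013/55560 ≈ -0.018233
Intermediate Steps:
V(R) = 2*R
(-4052/5556)/V(20) = (-4052/5556)/((2*20)) = -4052*1/5556/40 = -1013/1389*1/40 = -1013/55560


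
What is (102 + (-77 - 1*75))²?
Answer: 2500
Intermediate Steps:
(102 + (-77 - 1*75))² = (102 + (-77 - 75))² = (102 - 152)² = (-50)² = 2500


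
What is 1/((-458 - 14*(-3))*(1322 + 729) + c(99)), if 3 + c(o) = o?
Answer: -1/853120 ≈ -1.1722e-6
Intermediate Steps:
c(o) = -3 + o
1/((-458 - 14*(-3))*(1322 + 729) + c(99)) = 1/((-458 - 14*(-3))*(1322 + 729) + (-3 + 99)) = 1/((-458 + 42)*2051 + 96) = 1/(-416*2051 + 96) = 1/(-853216 + 96) = 1/(-853120) = -1/853120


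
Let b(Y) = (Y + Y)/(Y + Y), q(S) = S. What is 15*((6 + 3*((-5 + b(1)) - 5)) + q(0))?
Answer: -315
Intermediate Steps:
b(Y) = 1 (b(Y) = (2*Y)/((2*Y)) = (2*Y)*(1/(2*Y)) = 1)
15*((6 + 3*((-5 + b(1)) - 5)) + q(0)) = 15*((6 + 3*((-5 + 1) - 5)) + 0) = 15*((6 + 3*(-4 - 5)) + 0) = 15*((6 + 3*(-9)) + 0) = 15*((6 - 27) + 0) = 15*(-21 + 0) = 15*(-21) = -315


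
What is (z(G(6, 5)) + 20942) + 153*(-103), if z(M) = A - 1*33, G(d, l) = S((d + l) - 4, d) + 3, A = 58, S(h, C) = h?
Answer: 5208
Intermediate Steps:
G(d, l) = -1 + d + l (G(d, l) = ((d + l) - 4) + 3 = (-4 + d + l) + 3 = -1 + d + l)
z(M) = 25 (z(M) = 58 - 1*33 = 58 - 33 = 25)
(z(G(6, 5)) + 20942) + 153*(-103) = (25 + 20942) + 153*(-103) = 20967 - 15759 = 5208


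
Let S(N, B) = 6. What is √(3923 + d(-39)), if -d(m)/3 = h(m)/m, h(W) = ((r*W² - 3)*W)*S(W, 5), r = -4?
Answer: √113489 ≈ 336.88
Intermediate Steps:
h(W) = 6*W*(-3 - 4*W²) (h(W) = ((-4*W² - 3)*W)*6 = ((-3 - 4*W²)*W)*6 = (W*(-3 - 4*W²))*6 = 6*W*(-3 - 4*W²))
d(m) = -3*(-24*m³ - 18*m)/m
√(3923 + d(-39)) = √(3923 + (54 + 72*(-39)²)) = √(3923 + (54 + 72*1521)) = √(3923 + (54 + 109512)) = √(3923 + 109566) = √113489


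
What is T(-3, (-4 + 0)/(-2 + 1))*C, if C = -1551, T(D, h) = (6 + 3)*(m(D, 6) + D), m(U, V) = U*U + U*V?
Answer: 167508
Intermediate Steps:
m(U, V) = U² + U*V
T(D, h) = 9*D + 9*D*(6 + D) (T(D, h) = (6 + 3)*(D*(D + 6) + D) = 9*(D*(6 + D) + D) = 9*(D + D*(6 + D)) = 9*D + 9*D*(6 + D))
T(-3, (-4 + 0)/(-2 + 1))*C = (9*(-3)*(7 - 3))*(-1551) = (9*(-3)*4)*(-1551) = -108*(-1551) = 167508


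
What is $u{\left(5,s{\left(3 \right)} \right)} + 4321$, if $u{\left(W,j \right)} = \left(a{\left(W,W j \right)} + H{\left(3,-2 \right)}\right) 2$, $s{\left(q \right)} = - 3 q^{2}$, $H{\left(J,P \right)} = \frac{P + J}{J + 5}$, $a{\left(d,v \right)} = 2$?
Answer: $\frac{17301}{4} \approx 4325.3$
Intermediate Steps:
$H{\left(J,P \right)} = \frac{J + P}{5 + J}$
$u{\left(W,j \right)} = \frac{17}{4}$ ($u{\left(W,j \right)} = \left(2 + \frac{3 - 2}{5 + 3}\right) 2 = \left(2 + \frac{1}{8} \cdot 1\right) 2 = \left(2 + \frac{1}{8}\right) 2 = \frac{17}{8} \cdot 2 = \frac{17}{4}$)
$u{\left(5,s{\left(3 \right)} \right)} + 4321 = \frac{17}{4} + 4321 = \frac{17301}{4}$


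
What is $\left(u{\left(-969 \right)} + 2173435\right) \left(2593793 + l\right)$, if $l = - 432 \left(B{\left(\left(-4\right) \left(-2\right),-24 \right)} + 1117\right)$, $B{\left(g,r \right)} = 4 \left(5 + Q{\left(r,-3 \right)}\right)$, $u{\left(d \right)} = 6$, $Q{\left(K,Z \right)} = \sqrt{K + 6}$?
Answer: $4569896607569 - 11267118144 i \sqrt{2} \approx 4.5699 \cdot 10^{12} - 1.5934 \cdot 10^{10} i$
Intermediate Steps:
$Q{\left(K,Z \right)} = \sqrt{6 + K}$
$B{\left(g,r \right)} = 20 + 4 \sqrt{6 + r}$ ($B{\left(g,r \right)} = 4 \left(5 + \sqrt{6 + r}\right) = 20 + 4 \sqrt{6 + r}$)
$l = -491184 - 5184 i \sqrt{2}$ ($l = - 432 \left(\left(20 + 4 \sqrt{6 - 24}\right) + 1117\right) = - 432 \left(\left(20 + 4 \sqrt{-18}\right) + 1117\right) = - 432 \left(\left(20 + 4 \cdot 3 i \sqrt{2}\right) + 1117\right) = - 432 \left(\left(20 + 12 i \sqrt{2}\right) + 1117\right) = - 432 \left(1137 + 12 i \sqrt{2}\right) = -491184 - 5184 i \sqrt{2} \approx -4.9118 \cdot 10^{5} - 7331.3 i$)
$\left(u{\left(-969 \right)} + 2173435\right) \left(2593793 + l\right) = \left(6 + 2173435\right) \left(2593793 - \left(491184 + 5184 i \sqrt{2}\right)\right) = 2173441 \left(2102609 - 5184 i \sqrt{2}\right) = 4569896607569 - 11267118144 i \sqrt{2}$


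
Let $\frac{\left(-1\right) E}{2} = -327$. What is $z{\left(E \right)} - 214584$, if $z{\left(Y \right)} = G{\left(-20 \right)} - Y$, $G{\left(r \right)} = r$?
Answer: $-215258$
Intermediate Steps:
$E = 654$ ($E = \left(-2\right) \left(-327\right) = 654$)
$z{\left(Y \right)} = -20 - Y$
$z{\left(E \right)} - 214584 = \left(-20 - 654\right) - 214584 = -674 - 214584 = -215258$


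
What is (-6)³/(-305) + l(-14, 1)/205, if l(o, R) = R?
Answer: 8917/12505 ≈ 0.71307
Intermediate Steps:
(-6)³/(-305) + l(-14, 1)/205 = (-6)³/(-305) + 1/205 = -216*(-1/305) + 1*(1/205) = 216/305 + 1/205 = 8917/12505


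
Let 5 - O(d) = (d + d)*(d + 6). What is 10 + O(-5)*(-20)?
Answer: -290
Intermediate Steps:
O(d) = 5 - 2*d*(6 + d) (O(d) = 5 - (d + d)*(d + 6) = 5 - 2*d*(6 + d))
10 + O(-5)*(-20) = 10 + (5 - 12*(-5) - 2*(-5)**2)*(-20) = 10 + (5 + 60 - 2*25)*(-20) = 10 + (5 + 60 - 50)*(-20) = 10 + 15*(-20) = 10 - 300 = -290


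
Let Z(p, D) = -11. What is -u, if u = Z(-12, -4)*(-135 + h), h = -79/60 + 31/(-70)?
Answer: -631829/420 ≈ -1504.4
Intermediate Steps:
h = -739/420 (h = -79*1/60 + 31*(-1/70) = -79/60 - 31/70 = -739/420 ≈ -1.7595)
u = 631829/420 (u = -11*(-135 - 739/420) = -11*(-57439/420) = 631829/420 ≈ 1504.4)
-u = -1*631829/420 = -631829/420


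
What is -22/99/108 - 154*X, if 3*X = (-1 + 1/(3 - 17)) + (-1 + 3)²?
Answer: -73063/486 ≈ -150.34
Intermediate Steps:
X = 41/42 (X = ((-1 + 1/(3 - 17)) + (-1 + 3)²)/3 = ((-1 + 1/(-14)) + 2²)/3 = ((-1 - 1/14) + 4)/3 = (-15/14 + 4)/3 = (⅓)*(41/14) = 41/42 ≈ 0.97619)
-22/99/108 - 154*X = -22/99/108 - 154*41/42 = -22*1/99*(1/108) - 451/3 = -2/9*1/108 - 451/3 = -1/486 - 451/3 = -73063/486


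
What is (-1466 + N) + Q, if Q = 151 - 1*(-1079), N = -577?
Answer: -813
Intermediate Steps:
Q = 1230 (Q = 151 + 1079 = 1230)
(-1466 + N) + Q = (-1466 - 577) + 1230 = -2043 + 1230 = -813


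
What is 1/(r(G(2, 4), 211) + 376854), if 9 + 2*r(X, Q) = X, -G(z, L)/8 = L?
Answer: 2/753667 ≈ 2.6537e-6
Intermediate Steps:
G(z, L) = -8*L
r(X, Q) = -9/2 + X/2
1/(r(G(2, 4), 211) + 376854) = 1/((-9/2 + (-8*4)/2) + 376854) = 1/((-9/2 + (½)*(-32)) + 376854) = 1/((-9/2 - 16) + 376854) = 1/(-41/2 + 376854) = 1/(753667/2) = 2/753667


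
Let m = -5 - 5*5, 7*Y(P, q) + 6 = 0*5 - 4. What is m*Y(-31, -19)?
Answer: 300/7 ≈ 42.857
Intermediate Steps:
Y(P, q) = -10/7 (Y(P, q) = -6/7 + (0*5 - 4)/7 = -6/7 + (0 - 4)/7 = -6/7 + (1/7)*(-4) = -6/7 - 4/7 = -10/7)
m = -30 (m = -5 - 25 = -30)
m*Y(-31, -19) = -30*(-10/7) = 300/7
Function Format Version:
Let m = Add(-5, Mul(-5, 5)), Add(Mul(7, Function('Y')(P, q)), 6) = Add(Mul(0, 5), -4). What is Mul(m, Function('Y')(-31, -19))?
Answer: Rational(300, 7) ≈ 42.857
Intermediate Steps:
Function('Y')(P, q) = Rational(-10, 7) (Function('Y')(P, q) = Add(Rational(-6, 7), Mul(Rational(1, 7), Add(Mul(0, 5), -4))) = Add(Rational(-6, 7), Mul(Rational(1, 7), Add(0, -4))) = Add(Rational(-6, 7), Mul(Rational(1, 7), -4)) = Add(Rational(-6, 7), Rational(-4, 7)) = Rational(-10, 7))
m = -30 (m = Add(-5, -25) = -30)
Mul(m, Function('Y')(-31, -19)) = Mul(-30, Rational(-10, 7)) = Rational(300, 7)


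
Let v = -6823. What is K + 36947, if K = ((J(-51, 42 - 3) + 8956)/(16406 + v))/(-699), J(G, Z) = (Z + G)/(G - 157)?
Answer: 12869485129433/348322884 ≈ 36947.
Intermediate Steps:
J(G, Z) = (G + Z)/(-157 + G)
K = -465715/348322884 (K = (((-51 + (42 - 3))/(-157 - 51) + 8956)/(16406 - 6823))/(-699) = (((-51 + 39)/(-208) + 8956)/9583)*(-1/699) = ((-1/208*(-12) + 8956)*(1/9583))*(-1/699) = ((3/52 + 8956)*(1/9583))*(-1/699) = ((465715/52)*(1/9583))*(-1/699) = (465715/498316)*(-1/699) = -465715/348322884 ≈ -0.0013370)
K + 36947 = -465715/348322884 + 36947 = 12869485129433/348322884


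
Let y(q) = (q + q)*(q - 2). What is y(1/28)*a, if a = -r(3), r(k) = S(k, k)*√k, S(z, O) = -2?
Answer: -55*√3/196 ≈ -0.48603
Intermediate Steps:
r(k) = -2*√k
y(q) = 2*q*(-2 + q) (y(q) = (2*q)*(-2 + q) = 2*q*(-2 + q))
a = 2*√3 (a = -(-2)*√3 = 2*√3 ≈ 3.4641)
y(1/28)*a = (2*(-2 + 1/28)/28)*(2*√3) = (2*(1/28)*(-2 + 1/28))*(2*√3) = (2*(1/28)*(-55/28))*(2*√3) = -55*√3/196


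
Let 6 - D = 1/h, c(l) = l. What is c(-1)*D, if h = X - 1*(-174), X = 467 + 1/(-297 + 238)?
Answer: -226849/37818 ≈ -5.9984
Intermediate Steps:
X = 27552/59 (X = 467 + 1/(-59) = 467 - 1/59 = 27552/59 ≈ 466.98)
h = 37818/59 (h = 27552/59 - 1*(-174) = 27552/59 + 174 = 37818/59 ≈ 640.98)
D = 226849/37818 (D = 6 - 1/37818/59 = 6 - 1*59/37818 = 6 - 59/37818 = 226849/37818 ≈ 5.9984)
c(-1)*D = -1*226849/37818 = -226849/37818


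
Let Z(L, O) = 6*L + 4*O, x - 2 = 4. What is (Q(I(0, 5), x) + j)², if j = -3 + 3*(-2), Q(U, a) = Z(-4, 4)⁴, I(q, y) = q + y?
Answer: 16703569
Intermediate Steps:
x = 6 (x = 2 + 4 = 6)
Z(L, O) = 4*O + 6*L
Q(U, a) = 4096 (Q(U, a) = (4*4 + 6*(-4))⁴ = (16 - 24)⁴ = (-8)⁴ = 4096)
j = -9 (j = -3 - 6 = -9)
(Q(I(0, 5), x) + j)² = (4096 - 9)² = 4087² = 16703569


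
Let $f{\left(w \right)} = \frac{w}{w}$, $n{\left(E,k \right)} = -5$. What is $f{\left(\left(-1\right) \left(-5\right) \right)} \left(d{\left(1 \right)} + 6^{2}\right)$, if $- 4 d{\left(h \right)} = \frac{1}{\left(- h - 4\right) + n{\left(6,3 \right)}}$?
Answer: $\frac{1441}{40} \approx 36.025$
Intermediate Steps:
$f{\left(w \right)} = 1$
$d{\left(h \right)} = - \frac{1}{4 \left(-9 - h\right)}$ ($d{\left(h \right)} = - \frac{1}{4 \left(\left(- h - 4\right) - 5\right)} = - \frac{1}{4 \left(\left(-4 - h\right) - 5\right)} = - \frac{1}{4 \left(-9 - h\right)}$)
$f{\left(\left(-1\right) \left(-5\right) \right)} \left(d{\left(1 \right)} + 6^{2}\right) = 1 \left(\frac{1}{4 \left(9 + 1\right)} + 6^{2}\right) = 1 \left(\frac{1}{4 \cdot 10} + 36\right) = 1 \left(\frac{1}{4} \cdot \frac{1}{10} + 36\right) = 1 \left(\frac{1}{40} + 36\right) = 1 \cdot \frac{1441}{40} = \frac{1441}{40}$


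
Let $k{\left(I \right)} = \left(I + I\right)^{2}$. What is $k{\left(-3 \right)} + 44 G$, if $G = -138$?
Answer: $-6036$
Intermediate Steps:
$k{\left(I \right)} = 4 I^{2}$ ($k{\left(I \right)} = \left(2 I\right)^{2} = 4 I^{2}$)
$k{\left(-3 \right)} + 44 G = 4 \left(-3\right)^{2} + 44 \left(-138\right) = 4 \cdot 9 - 6072 = 36 - 6072 = -6036$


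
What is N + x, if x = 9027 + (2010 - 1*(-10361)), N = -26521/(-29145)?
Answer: 623671231/29145 ≈ 21399.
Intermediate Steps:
N = 26521/29145 (N = -26521*(-1/29145) = 26521/29145 ≈ 0.90997)
x = 21398 (x = 9027 + (2010 + 10361) = 9027 + 12371 = 21398)
N + x = 26521/29145 + 21398 = 623671231/29145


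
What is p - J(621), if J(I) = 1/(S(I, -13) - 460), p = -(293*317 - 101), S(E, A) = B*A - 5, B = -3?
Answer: -39524279/426 ≈ -92780.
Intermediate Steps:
S(E, A) = -5 - 3*A (S(E, A) = -3*A - 5 = -5 - 3*A)
p = -92780 (p = -(92881 - 101) = -1*92780 = -92780)
J(I) = -1/426 (J(I) = 1/((-5 - 3*(-13)) - 460) = 1/((-5 + 39) - 460) = 1/(34 - 460) = 1/(-426) = -1/426)
p - J(621) = -92780 - 1*(-1/426) = -92780 + 1/426 = -39524279/426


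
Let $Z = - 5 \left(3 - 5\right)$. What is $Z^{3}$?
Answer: $1000$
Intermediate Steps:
$Z = 10$ ($Z = \left(-5\right) \left(-2\right) = 10$)
$Z^{3} = 10^{3} = 1000$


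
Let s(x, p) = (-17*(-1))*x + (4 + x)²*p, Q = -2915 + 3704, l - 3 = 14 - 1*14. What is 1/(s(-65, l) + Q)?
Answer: 1/10847 ≈ 9.2191e-5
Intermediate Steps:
l = 3 (l = 3 + (14 - 1*14) = 3 + (14 - 14) = 3 + 0 = 3)
Q = 789
s(x, p) = 17*x + p*(4 + x)²
1/(s(-65, l) + Q) = 1/((17*(-65) + 3*(4 - 65)²) + 789) = 1/((-1105 + 3*(-61)²) + 789) = 1/((-1105 + 3*3721) + 789) = 1/((-1105 + 11163) + 789) = 1/(10058 + 789) = 1/10847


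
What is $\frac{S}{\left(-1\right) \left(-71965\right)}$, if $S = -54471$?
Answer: $- \frac{54471}{71965} \approx -0.75691$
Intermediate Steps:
$\frac{S}{\left(-1\right) \left(-71965\right)} = - \frac{54471}{\left(-1\right) \left(-71965\right)} = - \frac{54471}{71965}$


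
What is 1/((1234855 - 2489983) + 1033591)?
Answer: -1/221537 ≈ -4.5139e-6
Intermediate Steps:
1/((1234855 - 2489983) + 1033591) = 1/(-1255128 + 1033591) = 1/(-221537) = -1/221537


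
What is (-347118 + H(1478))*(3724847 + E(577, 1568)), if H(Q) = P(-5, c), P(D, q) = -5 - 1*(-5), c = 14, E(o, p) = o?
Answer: -1293161728032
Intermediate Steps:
P(D, q) = 0 (P(D, q) = -5 + 5 = 0)
H(Q) = 0
(-347118 + H(1478))*(3724847 + E(577, 1568)) = (-347118 + 0)*(3724847 + 577) = -347118*3725424 = -1293161728032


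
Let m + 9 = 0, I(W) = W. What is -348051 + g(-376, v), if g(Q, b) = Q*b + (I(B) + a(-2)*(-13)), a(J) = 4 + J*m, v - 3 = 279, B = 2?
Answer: -454367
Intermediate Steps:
v = 282 (v = 3 + 279 = 282)
m = -9 (m = -9 + 0 = -9)
a(J) = 4 - 9*J (a(J) = 4 + J*(-9) = 4 - 9*J)
g(Q, b) = -284 + Q*b (g(Q, b) = Q*b + (2 + (4 - 9*(-2))*(-13)) = Q*b + (2 + (4 + 18)*(-13)) = Q*b + (2 + 22*(-13)) = Q*b + (2 - 286) = Q*b - 284 = -284 + Q*b)
-348051 + g(-376, v) = -348051 + (-284 - 376*282) = -348051 + (-284 - 106032) = -348051 - 106316 = -454367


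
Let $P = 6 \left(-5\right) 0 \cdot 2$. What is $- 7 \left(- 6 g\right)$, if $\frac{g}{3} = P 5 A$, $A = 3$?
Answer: $0$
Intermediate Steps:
$P = 0$ ($P = \left(-30\right) 0 \cdot 2 = 0 \cdot 2 = 0$)
$g = 0$ ($g = 3 \cdot 0 \cdot 5 \cdot 3 = 3 \cdot 0 \cdot 3 = 3 \cdot 0 = 0$)
$- 7 \left(- 6 g\right) = - 7 \left(\left(-6\right) 0\right) = \left(-7\right) 0 = 0$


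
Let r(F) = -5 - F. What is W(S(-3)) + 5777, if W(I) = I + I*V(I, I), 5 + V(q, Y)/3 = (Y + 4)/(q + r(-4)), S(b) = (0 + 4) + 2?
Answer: 5729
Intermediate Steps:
S(b) = 6 (S(b) = 4 + 2 = 6)
V(q, Y) = -15 + 3*(4 + Y)/(-1 + q) (V(q, Y) = -15 + 3*((Y + 4)/(q + (-5 - 1*(-4)))) = -15 + 3*((4 + Y)/(q + (-5 + 4))) = -15 + 3*((4 + Y)/(q - 1)) = -15 + 3*((4 + Y)/(-1 + q)) = -15 + 3*(4 + Y)/(-1 + q))
W(I) = I + 3*I*(9 - 4*I)/(-1 + I) (W(I) = I + I*(3*(9 + I - 5*I)/(-1 + I)) = I + I*(3*(9 - 4*I)/(-1 + I)) = I + 3*I*(9 - 4*I)/(-1 + I))
W(S(-3)) + 5777 = 6*(26 - 11*6)/(-1 + 6) + 5777 = 6*(26 - 66)/5 + 5777 = 6*(⅕)*(-40) + 5777 = -48 + 5777 = 5729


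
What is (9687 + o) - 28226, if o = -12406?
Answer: -30945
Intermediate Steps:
(9687 + o) - 28226 = (9687 - 12406) - 28226 = -2719 - 28226 = -30945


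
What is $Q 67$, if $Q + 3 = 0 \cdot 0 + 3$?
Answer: $0$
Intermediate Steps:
$Q = 0$ ($Q = -3 + \left(0 \cdot 0 + 3\right) = -3 + \left(0 + 3\right) = -3 + 3 = 0$)
$Q 67 = 0 \cdot 67 = 0$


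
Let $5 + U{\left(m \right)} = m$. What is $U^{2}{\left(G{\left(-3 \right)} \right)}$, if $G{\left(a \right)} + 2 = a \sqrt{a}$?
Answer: $22 + 42 i \sqrt{3} \approx 22.0 + 72.746 i$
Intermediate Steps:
$G{\left(a \right)} = -2 + a^{\frac{3}{2}}$ ($G{\left(a \right)} = -2 + a \sqrt{a} = -2 + a^{\frac{3}{2}}$)
$U{\left(m \right)} = -5 + m$
$U^{2}{\left(G{\left(-3 \right)} \right)} = \left(-5 - \left(2 - \left(-3\right)^{\frac{3}{2}}\right)\right)^{2} = \left(-5 - \left(2 + 3 i \sqrt{3}\right)\right)^{2} = \left(-7 - 3 i \sqrt{3}\right)^{2}$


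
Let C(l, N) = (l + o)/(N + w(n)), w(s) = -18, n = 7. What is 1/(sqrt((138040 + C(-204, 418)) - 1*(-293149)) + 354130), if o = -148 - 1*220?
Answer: 35413000/12540762571243 - 30*sqrt(4790973)/12540762571243 ≈ 2.8186e-6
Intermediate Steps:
o = -368 (o = -148 - 220 = -368)
C(l, N) = (-368 + l)/(-18 + N) (C(l, N) = (l - 368)/(N - 18) = (-368 + l)/(-18 + N))
1/(sqrt((138040 + C(-204, 418)) - 1*(-293149)) + 354130) = 1/(sqrt((138040 + (-368 - 204)/(-18 + 418)) - 1*(-293149)) + 354130) = 1/(sqrt((138040 - 572/400) + 293149) + 354130) = 1/(sqrt((138040 + (1/400)*(-572)) + 293149) + 354130) = 1/(sqrt((138040 - 143/100) + 293149) + 354130) = 1/(sqrt(13803857/100 + 293149) + 354130) = 1/(sqrt(43118757/100) + 354130) = 1/(3*sqrt(4790973)/10 + 354130) = 1/(354130 + 3*sqrt(4790973)/10)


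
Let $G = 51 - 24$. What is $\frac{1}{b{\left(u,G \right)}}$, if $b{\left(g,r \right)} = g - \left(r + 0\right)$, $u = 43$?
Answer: $\frac{1}{16} \approx 0.0625$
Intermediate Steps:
$G = 27$
$b{\left(g,r \right)} = g - r$
$\frac{1}{b{\left(u,G \right)}} = \frac{1}{43 - 27} = \frac{1}{16}$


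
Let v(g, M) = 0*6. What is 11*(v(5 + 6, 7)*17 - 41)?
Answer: -451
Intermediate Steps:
v(g, M) = 0
11*(v(5 + 6, 7)*17 - 41) = 11*(0*17 - 41) = 11*(0 - 41) = 11*(-41) = -451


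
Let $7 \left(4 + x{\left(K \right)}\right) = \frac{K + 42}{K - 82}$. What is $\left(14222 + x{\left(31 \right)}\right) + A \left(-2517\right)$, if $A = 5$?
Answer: $\frac{582908}{357} \approx 1632.8$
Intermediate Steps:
$x{\left(K \right)} = -4 + \frac{42 + K}{7 \left(-82 + K\right)}$ ($x{\left(K \right)} = -4 + \frac{\left(K + 42\right) \frac{1}{K - 82}}{7} = -4 + \frac{\left(42 + K\right) \frac{1}{-82 + K}}{7} = -4 + \frac{\frac{1}{-82 + K} \left(42 + K\right)}{7} = -4 + \frac{42 + K}{7 \left(-82 + K\right)}$)
$\left(14222 + x{\left(31 \right)}\right) + A \left(-2517\right) = \left(14222 + \frac{2338 - 837}{7 \left(-82 + 31\right)}\right) + 5 \left(-2517\right) = \left(14222 + \frac{2338 - 837}{7 \left(-51\right)}\right) - 12585 = \left(14222 + \frac{1}{7} \left(- \frac{1}{51}\right) 1501\right) - 12585 = \left(14222 - \frac{1501}{357}\right) - 12585 = \frac{5075753}{357} - 12585 = \frac{582908}{357}$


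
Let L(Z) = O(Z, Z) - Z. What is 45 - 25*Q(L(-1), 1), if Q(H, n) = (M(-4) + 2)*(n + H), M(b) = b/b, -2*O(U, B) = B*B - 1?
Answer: -105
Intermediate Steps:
O(U, B) = ½ - B²/2 (O(U, B) = -(B*B - 1)/2 = -(B² - 1)/2 = -(-1 + B²)/2 = ½ - B²/2)
L(Z) = ½ - Z - Z²/2 (L(Z) = (½ - Z²/2) - Z = ½ - Z - Z²/2)
M(b) = 1
Q(H, n) = 3*H + 3*n (Q(H, n) = (1 + 2)*(n + H) = 3*(H + n) = 3*H + 3*n)
45 - 25*Q(L(-1), 1) = 45 - 25*(3*(½ - 1*(-1) - ½*(-1)²) + 3*1) = 45 - 25*(3*(½ + 1 - ½*1) + 3) = 45 - 25*(3*(½ + 1 - ½) + 3) = 45 - 25*(3*1 + 3) = 45 - 25*(3 + 3) = 45 - 25*6 = 45 - 150 = -105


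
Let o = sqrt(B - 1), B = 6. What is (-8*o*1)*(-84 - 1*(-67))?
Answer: 136*sqrt(5) ≈ 304.11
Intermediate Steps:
o = sqrt(5) (o = sqrt(6 - 1) = sqrt(5) ≈ 2.2361)
(-8*o*1)*(-84 - 1*(-67)) = (-8*sqrt(5)*1)*(-84 - 1*(-67)) = (-8*sqrt(5))*(-84 + 67) = -8*sqrt(5)*(-17) = 136*sqrt(5)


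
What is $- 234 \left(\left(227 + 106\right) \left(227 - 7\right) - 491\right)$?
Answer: $-17027946$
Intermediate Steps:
$- 234 \left(\left(227 + 106\right) \left(227 - 7\right) - 491\right) = - 234 \left(333 \cdot 220 - 491\right) = - 234 \left(73260 - 491\right) = \left(-234\right) 72769 = -17027946$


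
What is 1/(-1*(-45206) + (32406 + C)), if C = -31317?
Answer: 1/46295 ≈ 2.1601e-5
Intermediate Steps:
1/(-1*(-45206) + (32406 + C)) = 1/(-1*(-45206) + (32406 - 31317)) = 1/(45206 + 1089) = 1/46295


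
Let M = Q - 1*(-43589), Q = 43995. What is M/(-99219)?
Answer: -87584/99219 ≈ -0.88273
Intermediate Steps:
M = 87584 (M = 43995 - 1*(-43589) = 43995 + 43589 = 87584)
M/(-99219) = 87584/(-99219) = 87584*(-1/99219) = -87584/99219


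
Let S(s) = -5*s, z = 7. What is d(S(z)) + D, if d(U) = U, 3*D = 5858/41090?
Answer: -2154296/61635 ≈ -34.952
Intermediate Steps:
D = 2929/61635 (D = (5858/41090)/3 = (5858*(1/41090))/3 = (⅓)*(2929/20545) = 2929/61635 ≈ 0.047522)
d(S(z)) + D = -5*7 + 2929/61635 = -35 + 2929/61635 = -2154296/61635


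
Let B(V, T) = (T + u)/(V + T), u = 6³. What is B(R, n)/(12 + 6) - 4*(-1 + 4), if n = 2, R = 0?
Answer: -107/18 ≈ -5.9444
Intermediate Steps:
u = 216
B(V, T) = (216 + T)/(T + V) (B(V, T) = (T + 216)/(V + T) = (216 + T)/(T + V))
B(R, n)/(12 + 6) - 4*(-1 + 4) = ((216 + 2)/(2 + 0))/(12 + 6) - 4*(-1 + 4) = (218/2)/18 - 4*3 = ((½)*218)/18 - 12 = (1/18)*109 - 12 = 109/18 - 12 = -107/18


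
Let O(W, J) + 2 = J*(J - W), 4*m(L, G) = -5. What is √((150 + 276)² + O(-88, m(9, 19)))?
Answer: 17*√10041/4 ≈ 425.87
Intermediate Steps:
m(L, G) = -5/4 (m(L, G) = (¼)*(-5) = -5/4)
O(W, J) = -2 + J*(J - W)
√((150 + 276)² + O(-88, m(9, 19))) = √((150 + 276)² + (-2 + (-5/4)² - 1*(-5/4)*(-88))) = √(426² + (-2 + 25/16 - 110)) = √(181476 - 1767/16) = √(2901849/16) = 17*√10041/4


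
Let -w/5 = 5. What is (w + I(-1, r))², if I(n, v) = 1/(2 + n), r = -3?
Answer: 576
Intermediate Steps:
w = -25 (w = -5*5 = -25)
(w + I(-1, r))² = (-25 + 1/(2 - 1))² = (-25 + 1/1)² = (-25 + 1)² = (-24)² = 576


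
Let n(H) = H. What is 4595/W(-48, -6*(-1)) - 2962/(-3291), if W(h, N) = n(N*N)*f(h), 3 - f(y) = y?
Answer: 6853459/2014092 ≈ 3.4028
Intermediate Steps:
f(y) = 3 - y
W(h, N) = N**2*(3 - h) (W(h, N) = (N*N)*(3 - h) = N**2*(3 - h))
4595/W(-48, -6*(-1)) - 2962/(-3291) = 4595/(((-6*(-1))**2*(3 - 1*(-48)))) - 2962/(-3291) = 4595/((6**2*(3 + 48))) - 2962*(-1/3291) = 4595/((36*51)) + 2962/3291 = 4595/1836 + 2962/3291 = 6853459/2014092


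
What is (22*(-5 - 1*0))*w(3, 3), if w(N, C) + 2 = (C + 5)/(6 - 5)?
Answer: -660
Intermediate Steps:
w(N, C) = 3 + C (w(N, C) = -2 + (C + 5)/(6 - 5) = -2 + (5 + C)/1 = -2 + (5 + C)*1 = -2 + (5 + C) = 3 + C)
(22*(-5 - 1*0))*w(3, 3) = (22*(-5 - 1*0))*(3 + 3) = (22*(-5 + 0))*6 = (22*(-5))*6 = -110*6 = -660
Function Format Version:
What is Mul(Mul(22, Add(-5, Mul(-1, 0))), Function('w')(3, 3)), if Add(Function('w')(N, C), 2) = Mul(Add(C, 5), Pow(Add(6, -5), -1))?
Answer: -660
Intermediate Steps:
Function('w')(N, C) = Add(3, C) (Function('w')(N, C) = Add(-2, Mul(Add(C, 5), Pow(Add(6, -5), -1))) = Add(-2, Mul(Add(5, C), Pow(1, -1))) = Add(-2, Mul(Add(5, C), 1)) = Add(-2, Add(5, C)) = Add(3, C))
Mul(Mul(22, Add(-5, Mul(-1, 0))), Function('w')(3, 3)) = Mul(Mul(22, Add(-5, Mul(-1, 0))), Add(3, 3)) = Mul(Mul(22, Add(-5, 0)), 6) = Mul(Mul(22, -5), 6) = Mul(-110, 6) = -660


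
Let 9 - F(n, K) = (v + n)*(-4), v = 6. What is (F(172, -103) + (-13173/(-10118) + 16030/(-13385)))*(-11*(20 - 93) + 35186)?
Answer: 702928137038191/27085886 ≈ 2.5952e+7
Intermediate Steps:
F(n, K) = 33 + 4*n (F(n, K) = 9 - (6 + n)*(-4) = 9 - (-24 - 4*n) = 9 + (24 + 4*n) = 33 + 4*n)
(F(172, -103) + (-13173/(-10118) + 16030/(-13385)))*(-11*(20 - 93) + 35186) = ((33 + 4*172) + (-13173/(-10118) + 16030/(-13385)))*(-11*(20 - 93) + 35186) = ((33 + 688) + (-13173*(-1/10118) + 16030*(-1/13385)))*(-11*(-73) + 35186) = (721 + (13173/10118 - 3206/2677))*(803 + 35186) = (721 + 2825813/27085886)*35989 = (19531749619/27085886)*35989 = 702928137038191/27085886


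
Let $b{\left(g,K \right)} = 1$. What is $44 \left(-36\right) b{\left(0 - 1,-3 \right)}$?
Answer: $-1584$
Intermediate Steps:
$44 \left(-36\right) b{\left(0 - 1,-3 \right)} = 44 \left(-36\right) 1 = \left(-1584\right) 1 = -1584$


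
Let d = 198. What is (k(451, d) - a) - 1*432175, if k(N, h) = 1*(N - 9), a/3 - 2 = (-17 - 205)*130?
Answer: -345159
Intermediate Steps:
a = -86574 (a = 6 + 3*((-17 - 205)*130) = 6 + 3*(-222*130) = 6 + 3*(-28860) = 6 - 86580 = -86574)
k(N, h) = -9 + N (k(N, h) = 1*(-9 + N) = -9 + N)
(k(451, d) - a) - 1*432175 = ((-9 + 451) - 1*(-86574)) - 1*432175 = (442 + 86574) - 432175 = 87016 - 432175 = -345159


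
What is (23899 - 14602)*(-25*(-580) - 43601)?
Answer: -270551997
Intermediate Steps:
(23899 - 14602)*(-25*(-580) - 43601) = 9297*(14500 - 43601) = 9297*(-29101) = -270551997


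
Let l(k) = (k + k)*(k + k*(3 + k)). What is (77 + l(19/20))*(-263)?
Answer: -90403357/4000 ≈ -22601.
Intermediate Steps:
l(k) = 2*k*(k + k*(3 + k)) (l(k) = (2*k)*(k + k*(3 + k)) = 2*k*(k + k*(3 + k)))
(77 + l(19/20))*(-263) = (77 + 2*(19/20)**2*(4 + 19/20))*(-263) = (77 + 2*(361/400)*(99/20))*(-263) = (77 + 35739/4000)*(-263) = (343739/4000)*(-263) = -90403357/4000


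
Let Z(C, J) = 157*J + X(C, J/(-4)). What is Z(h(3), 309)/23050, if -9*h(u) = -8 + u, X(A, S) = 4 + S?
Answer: 193759/92200 ≈ 2.1015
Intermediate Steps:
h(u) = 8/9 - u/9 (h(u) = -(-8 + u)/9 = 8/9 - u/9)
Z(C, J) = 4 + 627*J/4 (Z(C, J) = 157*J + (4 + J/(-4)) = 157*J + (4 + J*(-¼)) = 157*J + (4 - J/4) = 4 + 627*J/4)
Z(h(3), 309)/23050 = (4 + (627/4)*309)/23050 = (4 + 193743/4)*(1/23050) = (193759/4)*(1/23050) = 193759/92200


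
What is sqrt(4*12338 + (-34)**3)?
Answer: 8*sqrt(157) ≈ 100.24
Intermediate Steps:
sqrt(4*12338 + (-34)**3) = sqrt(49352 - 39304) = sqrt(10048) = 8*sqrt(157)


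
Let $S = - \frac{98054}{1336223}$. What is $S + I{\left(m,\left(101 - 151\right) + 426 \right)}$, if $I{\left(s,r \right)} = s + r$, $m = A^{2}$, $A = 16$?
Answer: $\frac{844394882}{1336223} \approx 631.93$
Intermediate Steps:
$S = - \frac{98054}{1336223}$ ($S = \left(-98054\right) \frac{1}{1336223} = - \frac{98054}{1336223} \approx -0.073381$)
$m = 256$ ($m = 16^{2} = 256$)
$I{\left(s,r \right)} = r + s$
$S + I{\left(m,\left(101 - 151\right) + 426 \right)} = - \frac{98054}{1336223} + \left(\left(\left(101 - 151\right) + 426\right) + 256\right) = - \frac{98054}{1336223} + \left(\left(-50 + 426\right) + 256\right) = - \frac{98054}{1336223} + \left(376 + 256\right) = - \frac{98054}{1336223} + 632 = \frac{844394882}{1336223}$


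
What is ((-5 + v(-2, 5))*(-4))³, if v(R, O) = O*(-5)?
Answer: 1728000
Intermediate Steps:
v(R, O) = -5*O
((-5 + v(-2, 5))*(-4))³ = ((-5 - 5*5)*(-4))³ = ((-5 - 25)*(-4))³ = (-30*(-4))³ = 120³ = 1728000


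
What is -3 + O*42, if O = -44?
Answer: -1851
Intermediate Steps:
-3 + O*42 = -3 - 44*42 = -3 - 1848 = -1851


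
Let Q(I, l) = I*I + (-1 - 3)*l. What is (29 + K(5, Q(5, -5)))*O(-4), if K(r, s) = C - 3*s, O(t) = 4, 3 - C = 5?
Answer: -432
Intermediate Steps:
C = -2 (C = 3 - 1*5 = 3 - 5 = -2)
Q(I, l) = I² - 4*l
K(r, s) = -2 - 3*s
(29 + K(5, Q(5, -5)))*O(-4) = (29 + (-2 - 3*(5² - 4*(-5))))*4 = (29 + (-2 - 3*(25 + 20)))*4 = (29 + (-2 - 3*45))*4 = (29 + (-2 - 135))*4 = (29 - 137)*4 = -108*4 = -432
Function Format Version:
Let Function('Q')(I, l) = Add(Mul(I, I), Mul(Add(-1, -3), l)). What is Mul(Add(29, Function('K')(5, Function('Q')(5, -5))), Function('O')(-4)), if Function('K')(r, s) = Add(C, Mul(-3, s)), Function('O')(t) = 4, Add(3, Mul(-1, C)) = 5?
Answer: -432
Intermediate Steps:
C = -2 (C = Add(3, Mul(-1, 5)) = Add(3, -5) = -2)
Function('Q')(I, l) = Add(Pow(I, 2), Mul(-4, l))
Function('K')(r, s) = Add(-2, Mul(-3, s))
Mul(Add(29, Function('K')(5, Function('Q')(5, -5))), Function('O')(-4)) = Mul(Add(29, Add(-2, Mul(-3, Add(Pow(5, 2), Mul(-4, -5))))), 4) = Mul(Add(29, Add(-2, Mul(-3, Add(25, 20)))), 4) = Mul(Add(29, Add(-2, Mul(-3, 45))), 4) = Mul(Add(29, Add(-2, -135)), 4) = Mul(Add(29, -137), 4) = Mul(-108, 4) = -432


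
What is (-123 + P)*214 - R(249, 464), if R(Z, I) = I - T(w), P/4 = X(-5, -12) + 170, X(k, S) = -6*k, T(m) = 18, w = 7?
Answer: 144432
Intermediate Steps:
P = 800 (P = 4*(-6*(-5) + 170) = 4*(30 + 170) = 4*200 = 800)
R(Z, I) = -18 + I (R(Z, I) = I - 1*18 = I - 18 = -18 + I)
(-123 + P)*214 - R(249, 464) = (-123 + 800)*214 - (-18 + 464) = 677*214 - 1*446 = 144878 - 446 = 144432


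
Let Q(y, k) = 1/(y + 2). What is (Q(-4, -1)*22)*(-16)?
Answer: 176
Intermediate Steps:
Q(y, k) = 1/(2 + y)
(Q(-4, -1)*22)*(-16) = (22/(2 - 4))*(-16) = (22/(-2))*(-16) = -1/2*22*(-16) = -11*(-16) = 176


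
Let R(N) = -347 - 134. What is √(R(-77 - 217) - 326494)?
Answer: 5*I*√13079 ≈ 571.82*I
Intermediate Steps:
R(N) = -481
√(R(-77 - 217) - 326494) = √(-481 - 326494) = √(-326975) = 5*I*√13079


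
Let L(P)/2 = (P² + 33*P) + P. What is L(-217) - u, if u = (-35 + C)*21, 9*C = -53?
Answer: 240842/3 ≈ 80281.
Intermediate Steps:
C = -53/9 (C = (⅑)*(-53) = -53/9 ≈ -5.8889)
u = -2576/3 (u = (-35 - 53/9)*21 = -368/9*21 = -2576/3 ≈ -858.67)
L(P) = 2*P² + 68*P (L(P) = 2*((P² + 33*P) + P) = 2*(P² + 34*P) = 2*P² + 68*P)
L(-217) - u = 2*(-217)*(34 - 217) - 1*(-2576/3) = 2*(-217)*(-183) + 2576/3 = 79422 + 2576/3 = 240842/3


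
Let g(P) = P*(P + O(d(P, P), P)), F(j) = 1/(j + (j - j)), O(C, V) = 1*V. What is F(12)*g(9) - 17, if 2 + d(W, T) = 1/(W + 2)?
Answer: -7/2 ≈ -3.5000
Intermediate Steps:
d(W, T) = -2 + 1/(2 + W) (d(W, T) = -2 + 1/(W + 2) = -2 + 1/(2 + W))
O(C, V) = V
F(j) = 1/j (F(j) = 1/(j + 0) = 1/j)
g(P) = 2*P² (g(P) = P*(P + P) = P*(2*P) = 2*P²)
F(12)*g(9) - 17 = (2*9²)/12 - 17 = (2*81)/12 - 17 = (1/12)*162 - 17 = 27/2 - 17 = -7/2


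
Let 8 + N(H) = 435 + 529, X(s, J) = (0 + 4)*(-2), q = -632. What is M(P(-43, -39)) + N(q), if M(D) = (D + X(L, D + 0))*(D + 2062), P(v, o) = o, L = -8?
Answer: -94125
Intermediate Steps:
X(s, J) = -8 (X(s, J) = 4*(-2) = -8)
N(H) = 956 (N(H) = -8 + (435 + 529) = -8 + 964 = 956)
M(D) = (-8 + D)*(2062 + D) (M(D) = (D - 8)*(D + 2062) = (-8 + D)*(2062 + D))
M(P(-43, -39)) + N(q) = (-16496 + (-39)² + 2054*(-39)) + 956 = (-16496 + 1521 - 80106) + 956 = -95081 + 956 = -94125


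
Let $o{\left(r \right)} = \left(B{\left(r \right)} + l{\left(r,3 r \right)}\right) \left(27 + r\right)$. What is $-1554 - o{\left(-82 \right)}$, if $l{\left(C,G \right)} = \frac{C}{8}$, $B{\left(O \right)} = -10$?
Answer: $- \frac{10671}{4} \approx -2667.8$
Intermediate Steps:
$l{\left(C,G \right)} = \frac{C}{8}$ ($l{\left(C,G \right)} = C \frac{1}{8} = \frac{C}{8}$)
$o{\left(r \right)} = \left(-10 + \frac{r}{8}\right) \left(27 + r\right)$
$-1554 - o{\left(-82 \right)} = -1554 - \left(-270 - - \frac{2173}{4} + \frac{\left(-82\right)^{2}}{8}\right) = -1554 - \left(-270 + \frac{2173}{4} + \frac{1}{8} \cdot 6724\right) = -1554 - \left(-270 + \frac{2173}{4} + \frac{1681}{2}\right) = -1554 - \frac{4455}{4} = - \frac{10671}{4}$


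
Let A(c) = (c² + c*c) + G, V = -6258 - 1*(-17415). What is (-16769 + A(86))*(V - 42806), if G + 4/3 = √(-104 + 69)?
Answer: 187836815/3 - 31649*I*√35 ≈ 6.2612e+7 - 1.8724e+5*I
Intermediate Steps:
V = 11157 (V = -6258 + 17415 = 11157)
G = -4/3 + I*√35 (G = -4/3 + √(-104 + 69) = -4/3 + √(-35) = -4/3 + I*√35 ≈ -1.3333 + 5.9161*I)
A(c) = -4/3 + 2*c² + I*√35 (A(c) = (c² + c*c) + (-4/3 + I*√35) = (c² + c²) + (-4/3 + I*√35) = 2*c² + (-4/3 + I*√35) = -4/3 + 2*c² + I*√35)
(-16769 + A(86))*(V - 42806) = (-16769 + (-4/3 + 2*86² + I*√35))*(11157 - 42806) = (-16769 + (-4/3 + 2*7396 + I*√35))*(-31649) = (-16769 + (-4/3 + 14792 + I*√35))*(-31649) = (-16769 + (44372/3 + I*√35))*(-31649) = (-5935/3 + I*√35)*(-31649) = 187836815/3 - 31649*I*√35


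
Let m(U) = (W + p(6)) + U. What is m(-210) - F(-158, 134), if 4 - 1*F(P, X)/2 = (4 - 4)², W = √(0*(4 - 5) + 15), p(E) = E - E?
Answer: -218 + √15 ≈ -214.13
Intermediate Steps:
p(E) = 0
W = √15 (W = √(0*(-1) + 15) = √(0 + 15) = √15 ≈ 3.8730)
F(P, X) = 8 (F(P, X) = 8 - 2*(4 - 4)² = 8 - 2*0² = 8 - 2*0 = 8 + 0 = 8)
m(U) = U + √15 (m(U) = (√15 + 0) + U = √15 + U = U + √15)
m(-210) - F(-158, 134) = (-210 + √15) - 1*8 = (-210 + √15) - 8 = -218 + √15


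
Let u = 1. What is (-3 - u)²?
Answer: 16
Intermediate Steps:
(-3 - u)² = (-3 - 1*1)² = (-3 - 1)² = (-4)² = 16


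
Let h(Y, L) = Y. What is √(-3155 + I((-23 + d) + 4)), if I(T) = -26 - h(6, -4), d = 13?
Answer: I*√3187 ≈ 56.453*I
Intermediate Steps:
I(T) = -32 (I(T) = -26 - 1*6 = -26 - 6 = -32)
√(-3155 + I((-23 + d) + 4)) = √(-3155 - 32) = √(-3187) = I*√3187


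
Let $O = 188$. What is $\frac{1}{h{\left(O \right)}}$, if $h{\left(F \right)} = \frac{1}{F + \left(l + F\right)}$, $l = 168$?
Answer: $544$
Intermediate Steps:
$h{\left(F \right)} = \frac{1}{168 + 2 F}$ ($h{\left(F \right)} = \frac{1}{F + \left(168 + F\right)} = \frac{1}{168 + 2 F}$)
$\frac{1}{h{\left(O \right)}} = \frac{1}{\frac{1}{2} \frac{1}{84 + 188}} = \frac{1}{\frac{1}{2} \cdot \frac{1}{272}} = \frac{1}{\frac{1}{544}} = 544$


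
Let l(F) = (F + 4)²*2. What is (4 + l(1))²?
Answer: 2916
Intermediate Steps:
l(F) = 2*(4 + F)² (l(F) = (4 + F)²*2 = 2*(4 + F)²)
(4 + l(1))² = (4 + 2*(4 + 1)²)² = (4 + 2*5²)² = (4 + 2*25)² = (4 + 50)² = 54² = 2916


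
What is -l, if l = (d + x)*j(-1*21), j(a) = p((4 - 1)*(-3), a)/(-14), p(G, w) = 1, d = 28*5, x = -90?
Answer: 25/7 ≈ 3.5714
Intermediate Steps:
d = 140
j(a) = -1/14 (j(a) = 1/(-14) = 1*(-1/14) = -1/14)
l = -25/7 (l = (140 - 90)*(-1/14) = 50*(-1/14) = -25/7 ≈ -3.5714)
-l = -1*(-25/7) = 25/7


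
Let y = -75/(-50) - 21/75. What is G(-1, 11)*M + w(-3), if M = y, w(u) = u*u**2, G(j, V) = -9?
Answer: -1899/50 ≈ -37.980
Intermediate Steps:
w(u) = u**3
y = 61/50 (y = -75*(-1/50) - 21*1/75 = 3/2 - 7/25 = 61/50 ≈ 1.2200)
M = 61/50 ≈ 1.2200
G(-1, 11)*M + w(-3) = -9*61/50 + (-3)**3 = -549/50 - 27 = -1899/50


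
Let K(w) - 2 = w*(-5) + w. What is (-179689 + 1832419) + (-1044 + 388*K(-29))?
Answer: 1697470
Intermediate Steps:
K(w) = 2 - 4*w (K(w) = 2 + (w*(-5) + w) = 2 + (-5*w + w) = 2 - 4*w)
(-179689 + 1832419) + (-1044 + 388*K(-29)) = (-179689 + 1832419) + (-1044 + 388*(2 - 4*(-29))) = 1652730 + (-1044 + 388*(2 + 116)) = 1652730 + (-1044 + 388*118) = 1652730 + (-1044 + 45784) = 1652730 + 44740 = 1697470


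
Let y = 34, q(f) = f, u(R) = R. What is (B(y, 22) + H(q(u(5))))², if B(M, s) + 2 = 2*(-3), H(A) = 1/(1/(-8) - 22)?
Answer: 2027776/31329 ≈ 64.725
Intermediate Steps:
H(A) = -8/177 (H(A) = 1/(-⅛ - 22) = 1/(-177/8) = -8/177)
B(M, s) = -8 (B(M, s) = -2 + 2*(-3) = -2 - 6 = -8)
(B(y, 22) + H(q(u(5))))² = (-8 - 8/177)² = (-1424/177)² = 2027776/31329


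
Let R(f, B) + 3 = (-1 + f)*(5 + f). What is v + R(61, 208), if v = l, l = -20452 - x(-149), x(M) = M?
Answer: -16346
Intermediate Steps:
R(f, B) = -3 + (-1 + f)*(5 + f)
l = -20303 (l = -20452 - 1*(-149) = -20452 + 149 = -20303)
v = -20303
v + R(61, 208) = -20303 + (-8 + 61**2 + 4*61) = -20303 + (-8 + 3721 + 244) = -20303 + 3957 = -16346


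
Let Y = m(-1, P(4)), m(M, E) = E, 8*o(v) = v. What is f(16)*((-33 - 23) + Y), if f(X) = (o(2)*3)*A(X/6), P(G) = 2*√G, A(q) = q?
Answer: -104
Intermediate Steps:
o(v) = v/8
f(X) = X/8 (f(X) = (((⅛)*2)*3)*(X/6) = ((¼)*3)*(X*(⅙)) = 3*(X/6)/4 = X/8)
Y = 4 (Y = 2*√4 = 2*2 = 4)
f(16)*((-33 - 23) + Y) = ((⅛)*16)*((-33 - 23) + 4) = 2*(-56 + 4) = 2*(-52) = -104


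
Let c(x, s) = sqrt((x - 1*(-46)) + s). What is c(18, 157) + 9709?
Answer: 9709 + sqrt(221) ≈ 9723.9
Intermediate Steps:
c(x, s) = sqrt(46 + s + x) (c(x, s) = sqrt((x + 46) + s) = sqrt((46 + x) + s) = sqrt(46 + s + x))
c(18, 157) + 9709 = sqrt(46 + 157 + 18) + 9709 = sqrt(221) + 9709 = 9709 + sqrt(221)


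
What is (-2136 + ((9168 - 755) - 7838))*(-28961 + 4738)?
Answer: 37812103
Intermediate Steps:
(-2136 + ((9168 - 755) - 7838))*(-28961 + 4738) = (-2136 + (8413 - 7838))*(-24223) = (-2136 + 575)*(-24223) = -1561*(-24223) = 37812103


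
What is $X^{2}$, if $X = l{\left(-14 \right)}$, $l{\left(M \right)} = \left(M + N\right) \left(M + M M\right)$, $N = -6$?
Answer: $13249600$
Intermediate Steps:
$l{\left(M \right)} = \left(-6 + M\right) \left(M + M^{2}\right)$ ($l{\left(M \right)} = \left(M - 6\right) \left(M + M M\right) = \left(-6 + M\right) \left(M + M^{2}\right)$)
$X = -3640$ ($X = - 14 \left(-6 + \left(-14\right)^{2} - -70\right) = - 14 \left(-6 + 196 + 70\right) = \left(-14\right) 260 = -3640$)
$X^{2} = \left(-3640\right)^{2} = 13249600$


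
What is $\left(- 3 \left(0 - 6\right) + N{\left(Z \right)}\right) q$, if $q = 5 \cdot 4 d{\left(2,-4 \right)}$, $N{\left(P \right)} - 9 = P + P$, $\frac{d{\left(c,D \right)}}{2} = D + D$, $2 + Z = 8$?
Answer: $-12480$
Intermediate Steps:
$Z = 6$ ($Z = -2 + 8 = 6$)
$d{\left(c,D \right)} = 4 D$ ($d{\left(c,D \right)} = 2 \left(D + D\right) = 2 \cdot 2 D = 4 D$)
$N{\left(P \right)} = 9 + 2 P$ ($N{\left(P \right)} = 9 + \left(P + P\right) = 9 + 2 P$)
$q = -320$ ($q = 5 \cdot 4 \cdot 4 \left(-4\right) = 20 \left(-16\right) = -320$)
$\left(- 3 \left(0 - 6\right) + N{\left(Z \right)}\right) q = \left(- 3 \left(0 - 6\right) + \left(9 + 2 \cdot 6\right)\right) \left(-320\right) = \left(\left(-3\right) \left(-6\right) + \left(9 + 12\right)\right) \left(-320\right) = \left(18 + 21\right) \left(-320\right) = 39 \left(-320\right) = -12480$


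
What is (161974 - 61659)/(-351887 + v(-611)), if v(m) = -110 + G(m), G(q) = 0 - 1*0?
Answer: -100315/351997 ≈ -0.28499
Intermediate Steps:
G(q) = 0 (G(q) = 0 + 0 = 0)
v(m) = -110 (v(m) = -110 + 0 = -110)
(161974 - 61659)/(-351887 + v(-611)) = (161974 - 61659)/(-351887 - 110) = 100315/(-351997) = 100315*(-1/351997) = -100315/351997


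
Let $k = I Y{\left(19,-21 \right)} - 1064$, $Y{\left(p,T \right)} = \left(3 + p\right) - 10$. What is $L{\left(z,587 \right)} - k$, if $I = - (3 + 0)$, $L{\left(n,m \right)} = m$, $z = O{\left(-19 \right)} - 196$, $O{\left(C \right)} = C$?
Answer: $1687$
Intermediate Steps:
$z = -215$ ($z = -19 - 196 = -215$)
$Y{\left(p,T \right)} = -7 + p$
$I = -3$ ($I = \left(-1\right) 3 = -3$)
$k = -1100$ ($k = - 3 \left(-7 + 19\right) - 1064 = \left(-3\right) 12 - 1064 = -36 - 1064 = -1100$)
$L{\left(z,587 \right)} - k = 587 - -1100 = 587 + 1100 = 1687$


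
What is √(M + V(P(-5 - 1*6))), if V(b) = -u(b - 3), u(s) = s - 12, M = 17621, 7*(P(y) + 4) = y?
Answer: √864437/7 ≈ 132.82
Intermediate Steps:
P(y) = -4 + y/7
u(s) = -12 + s
V(b) = 15 - b (V(b) = -(-12 + (b - 3)) = -(-12 + (-3 + b)) = -(-15 + b) = 15 - b)
√(M + V(P(-5 - 1*6))) = √(17621 + (15 - (-4 + (-5 - 1*6)/7))) = √(17621 + (15 - (-4 + (-5 - 6)/7))) = √(17621 + (15 - (-4 + (⅐)*(-11)))) = √(17621 + (15 - (-4 - 11/7))) = √(17621 + (15 - 1*(-39/7))) = √(17621 + (15 + 39/7)) = √(17621 + 144/7) = √(123491/7) = √864437/7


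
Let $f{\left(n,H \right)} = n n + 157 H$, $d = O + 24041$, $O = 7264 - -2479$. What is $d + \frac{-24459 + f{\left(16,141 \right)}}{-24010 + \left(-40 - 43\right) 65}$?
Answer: $\frac{993420586}{29405} \approx 33784.0$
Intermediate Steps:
$O = 9743$ ($O = 7264 + 2479 = 9743$)
$d = 33784$ ($d = 9743 + 24041 = 33784$)
$f{\left(n,H \right)} = n^{2} + 157 H$
$d + \frac{-24459 + f{\left(16,141 \right)}}{-24010 + \left(-40 - 43\right) 65} = 33784 + \frac{-24459 + \left(16^{2} + 157 \cdot 141\right)}{-24010 + \left(-40 - 43\right) 65} = 33784 + \frac{-24459 + \left(256 + 22137\right)}{-24010 - 5395} = 33784 + \frac{-24459 + 22393}{-24010 - 5395} = 33784 - \frac{2066}{-29405} = 33784 - - \frac{2066}{29405} = 33784 + \frac{2066}{29405} = \frac{993420586}{29405}$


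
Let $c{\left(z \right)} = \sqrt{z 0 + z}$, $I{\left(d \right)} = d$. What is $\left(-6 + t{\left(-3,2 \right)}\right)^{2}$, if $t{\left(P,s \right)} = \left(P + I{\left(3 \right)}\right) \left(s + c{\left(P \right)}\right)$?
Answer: $36$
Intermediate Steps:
$c{\left(z \right)} = \sqrt{z}$ ($c{\left(z \right)} = \sqrt{0 + z} = \sqrt{z}$)
$t{\left(P,s \right)} = \left(3 + P\right) \left(s + \sqrt{P}\right)$ ($t{\left(P,s \right)} = \left(P + 3\right) \left(s + \sqrt{P}\right) = \left(3 + P\right) \left(s + \sqrt{P}\right)$)
$\left(-6 + t{\left(-3,2 \right)}\right)^{2} = \left(-6 + \left(\left(-3\right)^{\frac{3}{2}} + 3 \cdot 2 + 3 \sqrt{-3} - 6\right)\right)^{2} = \left(-6 + \left(- 3 i \sqrt{3} + 6 + 3 i \sqrt{3} - 6\right)\right)^{2} = \left(-6 + 0\right)^{2} = \left(-6\right)^{2} = 36$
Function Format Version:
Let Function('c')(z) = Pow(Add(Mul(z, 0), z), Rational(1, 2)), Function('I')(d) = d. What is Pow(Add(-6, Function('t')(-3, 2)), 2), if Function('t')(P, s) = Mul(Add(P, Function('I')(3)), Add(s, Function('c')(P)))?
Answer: 36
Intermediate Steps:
Function('c')(z) = Pow(z, Rational(1, 2)) (Function('c')(z) = Pow(Add(0, z), Rational(1, 2)) = Pow(z, Rational(1, 2)))
Function('t')(P, s) = Mul(Add(3, P), Add(s, Pow(P, Rational(1, 2)))) (Function('t')(P, s) = Mul(Add(P, 3), Add(s, Pow(P, Rational(1, 2)))) = Mul(Add(3, P), Add(s, Pow(P, Rational(1, 2)))))
Pow(Add(-6, Function('t')(-3, 2)), 2) = Pow(Add(-6, Add(Pow(-3, Rational(3, 2)), Mul(3, 2), Mul(3, Pow(-3, Rational(1, 2))), Mul(-3, 2))), 2) = Pow(Add(-6, Add(Mul(-3, I, Pow(3, Rational(1, 2))), 6, Mul(3, Mul(I, Pow(3, Rational(1, 2)))), -6)), 2) = Pow(Add(-6, Add(Mul(-3, I, Pow(3, Rational(1, 2))), 6, Mul(3, I, Pow(3, Rational(1, 2))), -6)), 2) = Pow(Add(-6, 0), 2) = Pow(-6, 2) = 36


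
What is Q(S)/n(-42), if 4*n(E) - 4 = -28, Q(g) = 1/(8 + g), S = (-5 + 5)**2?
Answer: -1/48 ≈ -0.020833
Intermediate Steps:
S = 0 (S = 0**2 = 0)
n(E) = -6 (n(E) = 1 + (1/4)*(-28) = 1 - 7 = -6)
Q(S)/n(-42) = 1/((8 + 0)*(-6)) = -1/6/8 = (1/8)*(-1/6) = -1/48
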